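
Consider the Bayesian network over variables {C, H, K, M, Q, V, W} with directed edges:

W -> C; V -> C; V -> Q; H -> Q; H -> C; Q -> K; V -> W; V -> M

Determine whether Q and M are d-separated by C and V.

There are 3 undirected paths between Q and M; checking each against the conditioning set {C, V}:
  1. Q ← V → M — V:fork[blocks] ⇒ blocked
  2. Q ← H → C ← V → M — H:fork[open]; C:collider[open]; V:fork[blocks] ⇒ blocked
  3. Q ← H → C ← W ← V → M — H:fork[open]; C:collider[open]; W:chain[open]; V:fork[blocks] ⇒ blocked
Since every path is blocked, d-separation holds.

Yes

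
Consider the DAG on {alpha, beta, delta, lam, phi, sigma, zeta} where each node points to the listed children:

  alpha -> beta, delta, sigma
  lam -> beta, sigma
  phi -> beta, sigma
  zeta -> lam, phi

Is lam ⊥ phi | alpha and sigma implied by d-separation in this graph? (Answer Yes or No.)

No — lam and phi are not d-separated given {alpha, sigma}.

5 paths connect lam and phi; each must be blocked for d-separation to hold:
Path 1: lam → beta ← alpha → sigma ← phi
  beta is a collider here and neither beta nor any of its descendants is conditioned on, so the collider stays closed — the path is blocked at beta.
Path 2: lam → beta ← phi
  beta is a collider here and neither beta nor any of its descendants is conditioned on, so the collider stays closed — the path is blocked at beta.
Path 3: lam → sigma ← alpha → beta ← phi
  alpha is a fork here and alpha is conditioned on, so the path is blocked at alpha.
Path 4: lam → sigma ← phi
  sigma is a collider and sigma is conditioned on, which opens it — no node blocks this path, so it is active.
Path 5: lam ← zeta → phi
  zeta is a fork and zeta is not conditioned on — no node blocks this path, so it is active.
At least one path is unblocked, so d-separation fails.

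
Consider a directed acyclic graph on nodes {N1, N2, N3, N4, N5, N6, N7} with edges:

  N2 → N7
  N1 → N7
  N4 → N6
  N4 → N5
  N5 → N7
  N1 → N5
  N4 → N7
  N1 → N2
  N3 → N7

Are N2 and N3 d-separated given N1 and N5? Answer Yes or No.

Yes

Enumerating the 4 paths from N2 to N3 and testing each for blocking by {N1, N5}:
Path 1: N2 ← N1 → N5 ← N4 → N7 ← N3
  N1 is a fork here and N1 is conditioned on, so the path is blocked at N1.
Path 2: N2 ← N1 → N5 → N7 ← N3
  N1 is a fork here and N1 is conditioned on, so the path is blocked at N1.
Path 3: N2 ← N1 → N7 ← N3
  N1 is a fork here and N1 is conditioned on, so the path is blocked at N1.
Path 4: N2 → N7 ← N3
  N7 is a collider here and neither N7 nor any of its descendants is conditioned on, so the collider stays closed — the path is blocked at N7.
All paths are blocked; N2 ⊥ N3 | {N1, N5} holds.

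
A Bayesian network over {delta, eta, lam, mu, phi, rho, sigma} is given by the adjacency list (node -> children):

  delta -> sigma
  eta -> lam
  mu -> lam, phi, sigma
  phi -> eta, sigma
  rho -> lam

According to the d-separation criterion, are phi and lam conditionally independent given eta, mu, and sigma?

Yes

3 paths connect phi and lam; each must be blocked for d-separation to hold:
Path 1: phi ← mu → lam
  mu is a fork here and mu is conditioned on, so the path is blocked at mu.
Path 2: phi → eta → lam
  eta is a chain here and eta is conditioned on, so the path is blocked at eta.
Path 3: phi → sigma ← mu → lam
  mu is a fork here and mu is conditioned on, so the path is blocked at mu.
All paths are blocked; phi ⊥ lam | {eta, mu, sigma} holds.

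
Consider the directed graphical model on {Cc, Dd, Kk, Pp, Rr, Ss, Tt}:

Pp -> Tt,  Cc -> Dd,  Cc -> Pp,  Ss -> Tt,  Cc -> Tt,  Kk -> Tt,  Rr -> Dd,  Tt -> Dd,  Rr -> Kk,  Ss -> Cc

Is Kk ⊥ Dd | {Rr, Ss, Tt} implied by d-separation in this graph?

No — Kk and Dd are not d-separated given {Rr, Ss, Tt}.

5 paths connect Kk and Dd; each must be blocked for d-separation to hold:
Path 1: Kk ← Rr → Dd
  Rr is a fork here and Rr is conditioned on, so the path is blocked at Rr.
Path 2: Kk → Tt → Dd
  Tt is a chain here and Tt is conditioned on, so the path is blocked at Tt.
Path 3: Kk → Tt ← Pp ← Cc → Dd
  Tt is a collider and Tt is conditioned on, which opens it; Pp is a chain and Pp is not conditioned on; Cc is a fork and Cc is not conditioned on — no node blocks this path, so it is active.
Path 4: Kk → Tt ← Cc → Dd
  Tt is a collider and Tt is conditioned on, which opens it; Cc is a fork and Cc is not conditioned on — no node blocks this path, so it is active.
Path 5: Kk → Tt ← Ss → Cc → Dd
  Ss is a fork here and Ss is conditioned on, so the path is blocked at Ss.
Because an active path exists, Kk and Dd are not d-separated.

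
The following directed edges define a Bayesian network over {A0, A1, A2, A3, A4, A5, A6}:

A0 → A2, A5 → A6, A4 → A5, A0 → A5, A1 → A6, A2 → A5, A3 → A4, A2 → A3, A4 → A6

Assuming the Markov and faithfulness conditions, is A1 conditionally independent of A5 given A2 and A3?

Yes

There are 4 undirected paths between A1 and A5; checking each against the conditioning set {A2, A3}:
Path 1: A1 → A6 ← A4 ← A3 ← A2 ← A0 → A5
  A6 is a collider here and neither A6 nor any of its descendants is conditioned on, so the collider stays closed — the path is blocked at A6.
Path 2: A1 → A6 ← A4 ← A3 ← A2 → A5
  A6 is a collider here and neither A6 nor any of its descendants is conditioned on, so the collider stays closed — the path is blocked at A6.
Path 3: A1 → A6 ← A4 → A5
  A6 is a collider here and neither A6 nor any of its descendants is conditioned on, so the collider stays closed — the path is blocked at A6.
Path 4: A1 → A6 ← A5
  A6 is a collider here and neither A6 nor any of its descendants is conditioned on, so the collider stays closed — the path is blocked at A6.
Since every path is blocked, d-separation holds.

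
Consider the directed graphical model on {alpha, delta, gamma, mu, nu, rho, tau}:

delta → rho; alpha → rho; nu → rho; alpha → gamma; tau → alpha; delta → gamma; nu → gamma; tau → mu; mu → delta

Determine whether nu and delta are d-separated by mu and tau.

Yes

6 paths connect nu and delta; each must be blocked for d-separation to hold:
  1. nu → rho ← delta — rho:collider[blocks] ⇒ blocked
  2. nu → rho ← alpha ← tau → mu → delta — rho:collider[blocks]; alpha:chain[open]; tau:fork[blocks]; mu:chain[blocks] ⇒ blocked
  3. nu → rho ← alpha → gamma ← delta — rho:collider[blocks]; alpha:fork[open]; gamma:collider[blocks] ⇒ blocked
  4. nu → gamma ← delta — gamma:collider[blocks] ⇒ blocked
  5. nu → gamma ← alpha ← tau → mu → delta — gamma:collider[blocks]; alpha:chain[open]; tau:fork[blocks]; mu:chain[blocks] ⇒ blocked
  6. nu → gamma ← alpha → rho ← delta — gamma:collider[blocks]; alpha:fork[open]; rho:collider[blocks] ⇒ blocked
All paths are blocked; nu ⊥ delta | {mu, tau} holds.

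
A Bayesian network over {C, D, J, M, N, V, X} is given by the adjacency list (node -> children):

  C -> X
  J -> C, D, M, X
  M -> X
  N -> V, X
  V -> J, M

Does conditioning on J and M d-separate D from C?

There are 6 undirected paths between D and C; checking each against the conditioning set {J, M}:
  1. D ← J → C — J:fork[blocks] ⇒ blocked
  2. D ← J ← V → M → X ← C — J:chain[blocks]; V:fork[open]; M:chain[blocks]; X:collider[blocks] ⇒ blocked
  3. D ← J ← V ← N → X ← C — J:chain[blocks]; V:chain[open]; N:fork[open]; X:collider[blocks] ⇒ blocked
  4. D ← J → M ← V ← N → X ← C — J:fork[blocks]; M:collider[open]; V:chain[open]; N:fork[open]; X:collider[blocks] ⇒ blocked
  5. D ← J → M → X ← C — J:fork[blocks]; M:chain[blocks]; X:collider[blocks] ⇒ blocked
  6. D ← J → X ← C — J:fork[blocks]; X:collider[blocks] ⇒ blocked
Every path is blocked, so D and C are d-separated given {J, M}.

Yes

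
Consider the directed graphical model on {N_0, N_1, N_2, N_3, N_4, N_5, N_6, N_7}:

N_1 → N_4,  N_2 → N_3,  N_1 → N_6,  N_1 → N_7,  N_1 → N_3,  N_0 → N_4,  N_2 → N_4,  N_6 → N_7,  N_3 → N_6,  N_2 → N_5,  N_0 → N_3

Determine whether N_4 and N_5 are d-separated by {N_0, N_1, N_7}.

We examine all 5 paths between N_4 and N_5:
  1. N_4 ← N_0 → N_3 ← N_2 → N_5 — N_0:fork[blocks]; N_3:collider[open]; N_2:fork[open] ⇒ blocked
  2. N_4 ← N_1 → N_6 ← N_3 ← N_2 → N_5 — N_1:fork[blocks]; N_6:collider[open]; N_3:chain[open]; N_2:fork[open] ⇒ blocked
  3. N_4 ← N_1 → N_3 ← N_2 → N_5 — N_1:fork[blocks]; N_3:collider[open]; N_2:fork[open] ⇒ blocked
  4. N_4 ← N_1 → N_7 ← N_6 ← N_3 ← N_2 → N_5 — N_1:fork[blocks]; N_7:collider[open]; N_6:chain[open]; N_3:chain[open]; N_2:fork[open] ⇒ blocked
  5. N_4 ← N_2 → N_5 — N_2:fork[open] ⇒ active
Since the path N_4 ← N_2 → N_5 is active, N_4 and N_5 are not d-separated given {N_0, N_1, N_7}.

No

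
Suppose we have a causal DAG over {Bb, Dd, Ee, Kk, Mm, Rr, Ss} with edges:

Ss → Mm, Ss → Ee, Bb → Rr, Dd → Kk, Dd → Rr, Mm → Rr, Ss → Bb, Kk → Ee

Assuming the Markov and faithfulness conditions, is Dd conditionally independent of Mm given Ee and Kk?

Yes

Enumerating the 4 paths from Dd to Mm and testing each for blocking by {Ee, Kk}:
Path 1: Dd → Rr ← Bb ← Ss → Mm
  Rr is a collider here and neither Rr nor any of its descendants is conditioned on, so the collider stays closed — the path is blocked at Rr.
Path 2: Dd → Rr ← Mm
  Rr is a collider here and neither Rr nor any of its descendants is conditioned on, so the collider stays closed — the path is blocked at Rr.
Path 3: Dd → Kk → Ee ← Ss → Bb → Rr ← Mm
  Kk is a chain here and Kk is conditioned on, so the path is blocked at Kk.
Path 4: Dd → Kk → Ee ← Ss → Mm
  Kk is a chain here and Kk is conditioned on, so the path is blocked at Kk.
Since every path is blocked, d-separation holds.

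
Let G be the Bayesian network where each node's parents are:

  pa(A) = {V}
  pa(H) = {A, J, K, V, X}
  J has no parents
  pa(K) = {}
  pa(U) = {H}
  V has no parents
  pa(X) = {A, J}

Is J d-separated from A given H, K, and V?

No

Enumerating the 6 paths from J to A and testing each for blocking by {H, K, V}:
Path 1: J → X ← A
  X is a collider and its descendant H is conditioned on, which opens it — no node blocks this path, so it is active.
Path 2: J → X → H ← A
  X is a chain and X is not conditioned on; H is a collider and H is conditioned on, which opens it — no node blocks this path, so it is active.
Path 3: J → X → H ← V → A
  V is a fork here and V is conditioned on, so the path is blocked at V.
Path 4: J → H ← X ← A
  H is a collider and H is conditioned on, which opens it; X is a chain and X is not conditioned on — no node blocks this path, so it is active.
Path 5: J → H ← A
  H is a collider and H is conditioned on, which opens it — no node blocks this path, so it is active.
Path 6: J → H ← V → A
  V is a fork here and V is conditioned on, so the path is blocked at V.
Because an active path exists, J and A are not d-separated.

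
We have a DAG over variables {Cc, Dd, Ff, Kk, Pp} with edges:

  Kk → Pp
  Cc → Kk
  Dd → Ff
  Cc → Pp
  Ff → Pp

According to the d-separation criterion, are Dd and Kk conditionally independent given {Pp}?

No

Enumerating the 2 paths from Dd to Kk and testing each for blocking by {Pp}:
Path 1: Dd → Ff → Pp ← Cc → Kk
  Ff is a chain and Ff is not conditioned on; Pp is a collider and Pp is conditioned on, which opens it; Cc is a fork and Cc is not conditioned on — no node blocks this path, so it is active.
Path 2: Dd → Ff → Pp ← Kk
  Ff is a chain and Ff is not conditioned on; Pp is a collider and Pp is conditioned on, which opens it — no node blocks this path, so it is active.
Since the path Dd → Ff → Pp ← Cc → Kk is active, Dd and Kk are not d-separated given {Pp}.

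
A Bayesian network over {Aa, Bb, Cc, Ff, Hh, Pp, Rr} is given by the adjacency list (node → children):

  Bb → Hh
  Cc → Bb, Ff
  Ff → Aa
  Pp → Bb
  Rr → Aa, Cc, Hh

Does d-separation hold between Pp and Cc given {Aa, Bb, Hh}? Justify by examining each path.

Enumerating the 3 paths from Pp to Cc and testing each for blocking by {Aa, Bb, Hh}:
Path 1: Pp → Bb ← Cc
  Bb is a collider and Bb is conditioned on, which opens it — no node blocks this path, so it is active.
Path 2: Pp → Bb → Hh ← Rr → Cc
  Bb is a chain here and Bb is conditioned on, so the path is blocked at Bb.
Path 3: Pp → Bb → Hh ← Rr → Aa ← Ff ← Cc
  Bb is a chain here and Bb is conditioned on, so the path is blocked at Bb.
Since the path Pp → Bb ← Cc is active, Pp and Cc are not d-separated given {Aa, Bb, Hh}.

No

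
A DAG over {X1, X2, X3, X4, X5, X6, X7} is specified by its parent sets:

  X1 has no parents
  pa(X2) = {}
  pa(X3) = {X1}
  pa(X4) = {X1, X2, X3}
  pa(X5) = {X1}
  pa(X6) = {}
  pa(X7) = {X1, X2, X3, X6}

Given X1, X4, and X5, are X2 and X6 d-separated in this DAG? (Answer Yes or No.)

Yes

Enumerating the 5 paths from X2 to X6 and testing each for blocking by {X1, X4, X5}:
Path 1: X2 → X4 ← X3 ← X1 → X7 ← X6
  X1 is a fork here and X1 is conditioned on, so the path is blocked at X1.
Path 2: X2 → X4 ← X3 → X7 ← X6
  X7 is a collider here and neither X7 nor any of its descendants is conditioned on, so the collider stays closed — the path is blocked at X7.
Path 3: X2 → X4 ← X1 → X3 → X7 ← X6
  X1 is a fork here and X1 is conditioned on, so the path is blocked at X1.
Path 4: X2 → X4 ← X1 → X7 ← X6
  X1 is a fork here and X1 is conditioned on, so the path is blocked at X1.
Path 5: X2 → X7 ← X6
  X7 is a collider here and neither X7 nor any of its descendants is conditioned on, so the collider stays closed — the path is blocked at X7.
Since every path is blocked, d-separation holds.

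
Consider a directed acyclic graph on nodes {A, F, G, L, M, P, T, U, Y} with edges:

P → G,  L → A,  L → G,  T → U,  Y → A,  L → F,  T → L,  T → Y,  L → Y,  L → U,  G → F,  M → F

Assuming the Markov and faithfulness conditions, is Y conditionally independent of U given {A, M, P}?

We examine all 6 paths between Y and U:
  1. Y ← T → L → U — T:fork[open]; L:chain[open] ⇒ active
  2. Y ← T → U — T:fork[open] ⇒ active
  3. Y → A ← L ← T → U — A:collider[open]; L:chain[open]; T:fork[open] ⇒ active
  4. Y → A ← L → U — A:collider[open]; L:fork[open] ⇒ active
  5. Y ← L ← T → U — L:chain[open]; T:fork[open] ⇒ active
  6. Y ← L → U — L:fork[open] ⇒ active
Since the path Y ← T → L → U is active, Y and U are not d-separated given {A, M, P}.

No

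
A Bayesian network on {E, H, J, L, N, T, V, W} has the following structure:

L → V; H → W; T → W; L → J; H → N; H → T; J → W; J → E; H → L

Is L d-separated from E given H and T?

We examine all 3 paths between L and E:
  1. L ← H → W ← J → E — H:fork[blocks]; W:collider[blocks]; J:fork[open] ⇒ blocked
  2. L ← H → T → W ← J → E — H:fork[blocks]; T:chain[blocks]; W:collider[blocks]; J:fork[open] ⇒ blocked
  3. L → J → E — J:chain[open] ⇒ active
At least one path is unblocked, so d-separation fails.

No — L and E are not d-separated given {H, T}.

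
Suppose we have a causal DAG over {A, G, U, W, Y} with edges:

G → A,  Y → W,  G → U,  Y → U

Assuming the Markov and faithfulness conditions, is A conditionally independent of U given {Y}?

No — A and U are not d-separated given {Y}.

The only undirected path from A to U is:
Path 1: A ← G → U
  G is a fork and G is not conditioned on — no node blocks this path, so it is active.
Since the path A ← G → U is active, A and U are not d-separated given {Y}.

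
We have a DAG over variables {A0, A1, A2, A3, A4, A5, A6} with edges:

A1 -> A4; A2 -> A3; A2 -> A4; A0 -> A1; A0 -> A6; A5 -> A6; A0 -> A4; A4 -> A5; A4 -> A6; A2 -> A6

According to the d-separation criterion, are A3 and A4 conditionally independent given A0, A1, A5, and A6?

No

5 paths connect A3 and A4; each must be blocked for d-separation to hold:
Path 1: A3 ← A2 → A6 ← A0 → A1 → A4
  A0 is a fork here and A0 is conditioned on, so the path is blocked at A0.
Path 2: A3 ← A2 → A6 ← A0 → A4
  A0 is a fork here and A0 is conditioned on, so the path is blocked at A0.
Path 3: A3 ← A2 → A6 ← A5 ← A4
  A5 is a chain here and A5 is conditioned on, so the path is blocked at A5.
Path 4: A3 ← A2 → A6 ← A4
  A2 is a fork and A2 is not conditioned on; A6 is a collider and A6 is conditioned on, which opens it — no node blocks this path, so it is active.
Path 5: A3 ← A2 → A4
  A2 is a fork and A2 is not conditioned on — no node blocks this path, so it is active.
Since the path A3 ← A2 → A6 ← A4 is active, A3 and A4 are not d-separated given {A0, A1, A5, A6}.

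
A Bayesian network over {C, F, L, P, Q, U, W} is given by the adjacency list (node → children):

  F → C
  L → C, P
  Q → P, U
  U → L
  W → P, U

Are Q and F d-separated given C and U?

There are 4 undirected paths between Q and F; checking each against the conditioning set {C, U}:
Path 1: Q → U ← W → P ← L → C ← F
  P is a collider here and neither P nor any of its descendants is conditioned on, so the collider stays closed — the path is blocked at P.
Path 2: Q → U → L → C ← F
  U is a chain here and U is conditioned on, so the path is blocked at U.
Path 3: Q → P ← W → U → L → C ← F
  P is a collider here and neither P nor any of its descendants is conditioned on, so the collider stays closed — the path is blocked at P.
Path 4: Q → P ← L → C ← F
  P is a collider here and neither P nor any of its descendants is conditioned on, so the collider stays closed — the path is blocked at P.
All paths are blocked; Q ⊥ F | {C, U} holds.

Yes — Q and F are d-separated given {C, U}.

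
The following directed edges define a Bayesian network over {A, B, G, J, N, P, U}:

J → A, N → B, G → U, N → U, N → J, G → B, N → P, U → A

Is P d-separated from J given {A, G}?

3 paths connect P and J; each must be blocked for d-separation to hold:
Path 1: P ← N → J
  N is a fork and N is not conditioned on — no node blocks this path, so it is active.
Path 2: P ← N → U → A ← J
  N is a fork and N is not conditioned on; U is a chain and U is not conditioned on; A is a collider and A is conditioned on, which opens it — no node blocks this path, so it is active.
Path 3: P ← N → B ← G → U → A ← J
  B is a collider here and neither B nor any of its descendants is conditioned on, so the collider stays closed — the path is blocked at B.
Since the path P ← N → J is active, P and J are not d-separated given {A, G}.

No — P and J are not d-separated given {A, G}.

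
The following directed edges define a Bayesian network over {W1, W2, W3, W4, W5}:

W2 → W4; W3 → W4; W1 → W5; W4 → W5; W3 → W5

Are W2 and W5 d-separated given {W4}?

2 paths connect W2 and W5; each must be blocked for d-separation to hold:
Path 1: W2 → W4 → W5
  W4 is a chain here and W4 is conditioned on, so the path is blocked at W4.
Path 2: W2 → W4 ← W3 → W5
  W4 is a collider and W4 is conditioned on, which opens it; W3 is a fork and W3 is not conditioned on — no node blocks this path, so it is active.
Because an active path exists, W2 and W5 are not d-separated.

No — W2 and W5 are not d-separated given {W4}.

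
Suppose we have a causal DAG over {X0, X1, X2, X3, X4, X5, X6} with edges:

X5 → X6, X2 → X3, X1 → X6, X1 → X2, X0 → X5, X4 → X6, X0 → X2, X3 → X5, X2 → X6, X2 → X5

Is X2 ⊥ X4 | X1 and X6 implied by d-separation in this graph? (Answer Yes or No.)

We examine all 5 paths between X2 and X4:
Path 1: X2 → X5 → X6 ← X4
  X5 is a chain and X5 is not conditioned on; X6 is a collider and X6 is conditioned on, which opens it — no node blocks this path, so it is active.
Path 2: X2 ← X1 → X6 ← X4
  X1 is a fork here and X1 is conditioned on, so the path is blocked at X1.
Path 3: X2 → X6 ← X4
  X6 is a collider and X6 is conditioned on, which opens it — no node blocks this path, so it is active.
Path 4: X2 ← X0 → X5 → X6 ← X4
  X0 is a fork and X0 is not conditioned on; X5 is a chain and X5 is not conditioned on; X6 is a collider and X6 is conditioned on, which opens it — no node blocks this path, so it is active.
Path 5: X2 → X3 → X5 → X6 ← X4
  X3 is a chain and X3 is not conditioned on; X5 is a chain and X5 is not conditioned on; X6 is a collider and X6 is conditioned on, which opens it — no node blocks this path, so it is active.
Since the path X2 → X5 → X6 ← X4 is active, X2 and X4 are not d-separated given {X1, X6}.

No — X2 and X4 are not d-separated given {X1, X6}.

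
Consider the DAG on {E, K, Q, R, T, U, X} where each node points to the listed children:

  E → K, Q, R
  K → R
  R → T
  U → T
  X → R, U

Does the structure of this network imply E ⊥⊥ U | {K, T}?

No

4 paths connect E and U; each must be blocked for d-separation to hold:
  1. E → K → R → T ← U — K:chain[blocks]; R:chain[open]; T:collider[open] ⇒ blocked
  2. E → K → R ← X → U — K:chain[blocks]; R:collider[open]; X:fork[open] ⇒ blocked
  3. E → R → T ← U — R:chain[open]; T:collider[open] ⇒ active
  4. E → R ← X → U — R:collider[open]; X:fork[open] ⇒ active
Because an active path exists, E and U are not d-separated.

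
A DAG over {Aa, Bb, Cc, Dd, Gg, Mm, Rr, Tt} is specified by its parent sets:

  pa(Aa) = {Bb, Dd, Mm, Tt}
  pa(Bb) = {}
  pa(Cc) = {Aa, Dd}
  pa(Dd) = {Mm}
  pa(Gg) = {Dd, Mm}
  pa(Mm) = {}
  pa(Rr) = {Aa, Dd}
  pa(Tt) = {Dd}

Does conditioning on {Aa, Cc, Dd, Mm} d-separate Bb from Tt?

There are 6 undirected paths between Bb and Tt; checking each against the conditioning set {Aa, Cc, Dd, Mm}:
Path 1: Bb → Aa ← Dd → Tt
  Dd is a fork here and Dd is conditioned on, so the path is blocked at Dd.
Path 2: Bb → Aa ← Mm → Dd → Tt
  Mm is a fork here and Mm is conditioned on, so the path is blocked at Mm.
Path 3: Bb → Aa ← Mm → Gg ← Dd → Tt
  Mm is a fork here and Mm is conditioned on, so the path is blocked at Mm.
Path 4: Bb → Aa → Cc ← Dd → Tt
  Aa is a chain here and Aa is conditioned on, so the path is blocked at Aa.
Path 5: Bb → Aa ← Tt
  Aa is a collider and Aa is conditioned on, which opens it — no node blocks this path, so it is active.
Path 6: Bb → Aa → Rr ← Dd → Tt
  Aa is a chain here and Aa is conditioned on, so the path is blocked at Aa.
At least one path is unblocked, so d-separation fails.

No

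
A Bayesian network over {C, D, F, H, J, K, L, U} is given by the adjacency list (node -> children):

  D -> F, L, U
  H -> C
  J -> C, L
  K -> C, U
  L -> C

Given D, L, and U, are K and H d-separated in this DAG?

Yes — K and H are d-separated given {D, L, U}.

There are 3 undirected paths between K and H; checking each against the conditioning set {D, L, U}:
Path 1: K → U ← D → L ← J → C ← H
  D is a fork here and D is conditioned on, so the path is blocked at D.
Path 2: K → U ← D → L → C ← H
  D is a fork here and D is conditioned on, so the path is blocked at D.
Path 3: K → C ← H
  C is a collider here and neither C nor any of its descendants is conditioned on, so the collider stays closed — the path is blocked at C.
All paths are blocked; K ⊥ H | {D, L, U} holds.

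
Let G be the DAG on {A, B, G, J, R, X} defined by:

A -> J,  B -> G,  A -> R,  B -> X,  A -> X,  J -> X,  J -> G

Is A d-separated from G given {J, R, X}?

No

We examine all 4 paths between A and G:
Path 1: A → X ← B → G
  X is a collider and X is conditioned on, which opens it; B is a fork and B is not conditioned on — no node blocks this path, so it is active.
Path 2: A → X ← J → G
  J is a fork here and J is conditioned on, so the path is blocked at J.
Path 3: A → J → G
  J is a chain here and J is conditioned on, so the path is blocked at J.
Path 4: A → J → X ← B → G
  J is a chain here and J is conditioned on, so the path is blocked at J.
At least one path is unblocked, so d-separation fails.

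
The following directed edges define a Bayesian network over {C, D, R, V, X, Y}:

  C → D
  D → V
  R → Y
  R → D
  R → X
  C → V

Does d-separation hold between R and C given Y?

We examine all 2 paths between R and C:
Path 1: R → D ← C
  D is a collider here and neither D nor any of its descendants is conditioned on, so the collider stays closed — the path is blocked at D.
Path 2: R → D → V ← C
  V is a collider here and neither V nor any of its descendants is conditioned on, so the collider stays closed — the path is blocked at V.
Every path is blocked, so R and C are d-separated given {Y}.

Yes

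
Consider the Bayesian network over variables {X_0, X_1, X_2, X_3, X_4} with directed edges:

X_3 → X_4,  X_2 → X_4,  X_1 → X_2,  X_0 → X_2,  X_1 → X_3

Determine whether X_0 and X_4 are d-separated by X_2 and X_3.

Yes

We examine all 2 paths between X_0 and X_4:
Path 1: X_0 → X_2 ← X_1 → X_3 → X_4
  X_3 is a chain here and X_3 is conditioned on, so the path is blocked at X_3.
Path 2: X_0 → X_2 → X_4
  X_2 is a chain here and X_2 is conditioned on, so the path is blocked at X_2.
Since every path is blocked, d-separation holds.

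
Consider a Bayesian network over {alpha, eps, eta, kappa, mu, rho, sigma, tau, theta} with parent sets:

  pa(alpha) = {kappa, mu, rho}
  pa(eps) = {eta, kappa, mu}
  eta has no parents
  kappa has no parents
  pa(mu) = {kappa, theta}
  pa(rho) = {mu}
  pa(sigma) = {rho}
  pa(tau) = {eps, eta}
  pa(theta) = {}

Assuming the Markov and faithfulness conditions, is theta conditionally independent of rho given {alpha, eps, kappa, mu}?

Yes — theta and rho are d-separated given {alpha, eps, kappa, mu}.

4 paths connect theta and rho; each must be blocked for d-separation to hold:
  1. theta → mu ← kappa → alpha ← rho — mu:collider[open]; kappa:fork[blocks]; alpha:collider[open] ⇒ blocked
  2. theta → mu → eps ← kappa → alpha ← rho — mu:chain[blocks]; eps:collider[open]; kappa:fork[blocks]; alpha:collider[open] ⇒ blocked
  3. theta → mu → alpha ← rho — mu:chain[blocks]; alpha:collider[open] ⇒ blocked
  4. theta → mu → rho — mu:chain[blocks] ⇒ blocked
Every path is blocked, so theta and rho are d-separated given {alpha, eps, kappa, mu}.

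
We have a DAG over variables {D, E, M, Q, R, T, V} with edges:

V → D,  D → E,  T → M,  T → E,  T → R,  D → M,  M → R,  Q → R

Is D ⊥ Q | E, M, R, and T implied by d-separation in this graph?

Yes

4 paths connect D and Q; each must be blocked for d-separation to hold:
  1. D → M ← T → R ← Q — M:collider[open]; T:fork[blocks]; R:collider[open] ⇒ blocked
  2. D → M → R ← Q — M:chain[blocks]; R:collider[open] ⇒ blocked
  3. D → E ← T → R ← Q — E:collider[open]; T:fork[blocks]; R:collider[open] ⇒ blocked
  4. D → E ← T → M → R ← Q — E:collider[open]; T:fork[blocks]; M:chain[blocks]; R:collider[open] ⇒ blocked
Since every path is blocked, d-separation holds.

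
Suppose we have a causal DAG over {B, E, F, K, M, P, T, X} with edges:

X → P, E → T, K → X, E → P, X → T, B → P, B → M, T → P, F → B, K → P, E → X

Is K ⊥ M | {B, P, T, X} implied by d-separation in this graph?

Enumerating the 6 paths from K to M and testing each for blocking by {B, P, T, X}:
  1. K → X → T → P ← B → M — X:chain[blocks]; T:chain[blocks]; P:collider[open]; B:fork[blocks] ⇒ blocked
  2. K → X → T ← E → P ← B → M — X:chain[blocks]; T:collider[open]; E:fork[open]; P:collider[open]; B:fork[blocks] ⇒ blocked
  3. K → X → P ← B → M — X:chain[blocks]; P:collider[open]; B:fork[blocks] ⇒ blocked
  4. K → X ← E → T → P ← B → M — X:collider[open]; E:fork[open]; T:chain[blocks]; P:collider[open]; B:fork[blocks] ⇒ blocked
  5. K → X ← E → P ← B → M — X:collider[open]; E:fork[open]; P:collider[open]; B:fork[blocks] ⇒ blocked
  6. K → P ← B → M — P:collider[open]; B:fork[blocks] ⇒ blocked
All paths are blocked; K ⊥ M | {B, P, T, X} holds.

Yes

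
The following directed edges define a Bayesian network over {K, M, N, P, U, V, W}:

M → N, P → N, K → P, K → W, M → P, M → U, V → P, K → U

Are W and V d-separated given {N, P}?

Enumerating the 3 paths from W to V and testing each for blocking by {N, P}:
Path 1: W ← K → P ← V
  K is a fork and K is not conditioned on; P is a collider and P is conditioned on, which opens it — no node blocks this path, so it is active.
Path 2: W ← K → U ← M → P ← V
  U is a collider here and neither U nor any of its descendants is conditioned on, so the collider stays closed — the path is blocked at U.
Path 3: W ← K → U ← M → N ← P ← V
  U is a collider here and neither U nor any of its descendants is conditioned on, so the collider stays closed — the path is blocked at U.
Since the path W ← K → P ← V is active, W and V are not d-separated given {N, P}.

No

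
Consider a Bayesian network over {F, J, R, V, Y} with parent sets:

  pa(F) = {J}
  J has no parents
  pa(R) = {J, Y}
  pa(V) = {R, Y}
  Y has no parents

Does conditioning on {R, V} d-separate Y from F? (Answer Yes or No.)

No

2 paths connect Y and F; each must be blocked for d-separation to hold:
  1. Y → V ← R ← J → F — V:collider[open]; R:chain[blocks]; J:fork[open] ⇒ blocked
  2. Y → R ← J → F — R:collider[open]; J:fork[open] ⇒ active
Since the path Y → R ← J → F is active, Y and F are not d-separated given {R, V}.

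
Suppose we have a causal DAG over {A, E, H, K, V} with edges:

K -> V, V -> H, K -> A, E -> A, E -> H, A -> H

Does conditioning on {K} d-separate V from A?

3 paths connect V and A; each must be blocked for d-separation to hold:
Path 1: V ← K → A
  K is a fork here and K is conditioned on, so the path is blocked at K.
Path 2: V → H ← E → A
  H is a collider here and neither H nor any of its descendants is conditioned on, so the collider stays closed — the path is blocked at H.
Path 3: V → H ← A
  H is a collider here and neither H nor any of its descendants is conditioned on, so the collider stays closed — the path is blocked at H.
Since every path is blocked, d-separation holds.

Yes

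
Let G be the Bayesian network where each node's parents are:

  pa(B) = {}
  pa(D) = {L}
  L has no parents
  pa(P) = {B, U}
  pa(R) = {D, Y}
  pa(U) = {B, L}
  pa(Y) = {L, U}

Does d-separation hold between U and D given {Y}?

There are 4 undirected paths between U and D; checking each against the conditioning set {Y}:
  1. U ← L → D — L:fork[open] ⇒ active
  2. U ← L → Y → R ← D — L:fork[open]; Y:chain[blocks]; R:collider[blocks] ⇒ blocked
  3. U → Y ← L → D — Y:collider[open]; L:fork[open] ⇒ active
  4. U → Y → R ← D — Y:chain[blocks]; R:collider[blocks] ⇒ blocked
Since the path U ← L → D is active, U and D are not d-separated given {Y}.

No — U and D are not d-separated given {Y}.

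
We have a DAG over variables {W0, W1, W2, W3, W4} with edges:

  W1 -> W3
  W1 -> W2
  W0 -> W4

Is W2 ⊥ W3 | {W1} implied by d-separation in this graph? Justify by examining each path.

Yes

Only one path connects W2 and W3:
Path 1: W2 ← W1 → W3
  W1 is a fork here and W1 is conditioned on, so the path is blocked at W1.
Since every path is blocked, d-separation holds.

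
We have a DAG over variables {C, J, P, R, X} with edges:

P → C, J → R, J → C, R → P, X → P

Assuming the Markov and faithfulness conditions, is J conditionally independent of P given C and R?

No — J and P are not d-separated given {C, R}.

There are 2 undirected paths between J and P; checking each against the conditioning set {C, R}:
Path 1: J → C ← P
  C is a collider and C is conditioned on, which opens it — no node blocks this path, so it is active.
Path 2: J → R → P
  R is a chain here and R is conditioned on, so the path is blocked at R.
At least one path is unblocked, so d-separation fails.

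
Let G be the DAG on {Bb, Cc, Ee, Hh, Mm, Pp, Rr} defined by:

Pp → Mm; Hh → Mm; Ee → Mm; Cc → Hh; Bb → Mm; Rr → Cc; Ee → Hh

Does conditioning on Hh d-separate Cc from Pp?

There are 2 undirected paths between Cc and Pp; checking each against the conditioning set {Hh}:
Path 1: Cc → Hh → Mm ← Pp
  Hh is a chain here and Hh is conditioned on, so the path is blocked at Hh.
Path 2: Cc → Hh ← Ee → Mm ← Pp
  Mm is a collider here and neither Mm nor any of its descendants is conditioned on, so the collider stays closed — the path is blocked at Mm.
Every path is blocked, so Cc and Pp are d-separated given {Hh}.

Yes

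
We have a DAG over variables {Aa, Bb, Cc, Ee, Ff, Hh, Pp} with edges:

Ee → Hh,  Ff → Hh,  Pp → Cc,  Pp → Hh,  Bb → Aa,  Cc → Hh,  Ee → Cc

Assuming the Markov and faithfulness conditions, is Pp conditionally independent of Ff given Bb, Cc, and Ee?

Yes — Pp and Ff are d-separated given {Bb, Cc, Ee}.

3 paths connect Pp and Ff; each must be blocked for d-separation to hold:
Path 1: Pp → Cc ← Ee → Hh ← Ff
  Ee is a fork here and Ee is conditioned on, so the path is blocked at Ee.
Path 2: Pp → Cc → Hh ← Ff
  Cc is a chain here and Cc is conditioned on, so the path is blocked at Cc.
Path 3: Pp → Hh ← Ff
  Hh is a collider here and neither Hh nor any of its descendants is conditioned on, so the collider stays closed — the path is blocked at Hh.
Every path is blocked, so Pp and Ff are d-separated given {Bb, Cc, Ee}.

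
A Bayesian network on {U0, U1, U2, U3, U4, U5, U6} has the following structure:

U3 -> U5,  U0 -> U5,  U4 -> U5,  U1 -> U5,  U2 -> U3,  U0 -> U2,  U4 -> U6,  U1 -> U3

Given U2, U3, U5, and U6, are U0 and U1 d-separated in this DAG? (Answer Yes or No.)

No

There are 4 undirected paths between U0 and U1; checking each against the conditioning set {U2, U3, U5, U6}:
Path 1: U0 → U2 → U3 ← U1
  U2 is a chain here and U2 is conditioned on, so the path is blocked at U2.
Path 2: U0 → U2 → U3 → U5 ← U1
  U2 is a chain here and U2 is conditioned on, so the path is blocked at U2.
Path 3: U0 → U5 ← U1
  U5 is a collider and U5 is conditioned on, which opens it — no node blocks this path, so it is active.
Path 4: U0 → U5 ← U3 ← U1
  U3 is a chain here and U3 is conditioned on, so the path is blocked at U3.
At least one path is unblocked, so d-separation fails.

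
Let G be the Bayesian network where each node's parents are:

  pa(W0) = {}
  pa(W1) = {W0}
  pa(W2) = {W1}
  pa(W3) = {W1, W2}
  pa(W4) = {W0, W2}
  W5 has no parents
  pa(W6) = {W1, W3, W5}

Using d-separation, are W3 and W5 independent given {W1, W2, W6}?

We examine all 4 paths between W3 and W5:
  1. W3 → W6 ← W5 — W6:collider[open] ⇒ active
  2. W3 ← W2 → W4 ← W0 → W1 → W6 ← W5 — W2:fork[blocks]; W4:collider[blocks]; W0:fork[open]; W1:chain[blocks]; W6:collider[open] ⇒ blocked
  3. W3 ← W2 ← W1 → W6 ← W5 — W2:chain[blocks]; W1:fork[blocks]; W6:collider[open] ⇒ blocked
  4. W3 ← W1 → W6 ← W5 — W1:fork[blocks]; W6:collider[open] ⇒ blocked
Since the path W3 → W6 ← W5 is active, W3 and W5 are not d-separated given {W1, W2, W6}.

No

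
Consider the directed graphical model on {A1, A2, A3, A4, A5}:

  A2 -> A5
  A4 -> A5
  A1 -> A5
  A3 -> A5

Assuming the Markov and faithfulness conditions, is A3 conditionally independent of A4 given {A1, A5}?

Only one path connects A3 and A4:
  1. A3 → A5 ← A4 — A5:collider[open] ⇒ active
Since the path A3 → A5 ← A4 is active, A3 and A4 are not d-separated given {A1, A5}.

No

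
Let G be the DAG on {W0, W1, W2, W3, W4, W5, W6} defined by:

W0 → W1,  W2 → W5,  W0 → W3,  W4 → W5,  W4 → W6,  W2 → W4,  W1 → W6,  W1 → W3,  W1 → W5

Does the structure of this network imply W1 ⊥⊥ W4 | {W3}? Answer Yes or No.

We examine all 3 paths between W1 and W4:
Path 1: W1 → W6 ← W4
  W6 is a collider here and neither W6 nor any of its descendants is conditioned on, so the collider stays closed — the path is blocked at W6.
Path 2: W1 → W5 ← W2 → W4
  W5 is a collider here and neither W5 nor any of its descendants is conditioned on, so the collider stays closed — the path is blocked at W5.
Path 3: W1 → W5 ← W4
  W5 is a collider here and neither W5 nor any of its descendants is conditioned on, so the collider stays closed — the path is blocked at W5.
Since every path is blocked, d-separation holds.

Yes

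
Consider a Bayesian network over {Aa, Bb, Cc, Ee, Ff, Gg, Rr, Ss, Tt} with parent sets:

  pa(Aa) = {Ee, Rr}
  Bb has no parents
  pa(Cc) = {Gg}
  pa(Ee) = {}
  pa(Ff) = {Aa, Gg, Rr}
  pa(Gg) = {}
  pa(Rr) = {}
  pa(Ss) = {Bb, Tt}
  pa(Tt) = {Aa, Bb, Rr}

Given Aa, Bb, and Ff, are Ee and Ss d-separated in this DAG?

We examine all 6 paths between Ee and Ss:
Path 1: Ee → Aa ← Rr → Tt → Ss
  Aa is a collider and Aa is conditioned on, which opens it; Rr is a fork and Rr is not conditioned on; Tt is a chain and Tt is not conditioned on — no node blocks this path, so it is active.
Path 2: Ee → Aa ← Rr → Tt ← Bb → Ss
  Tt is a collider here and neither Tt nor any of its descendants is conditioned on, so the collider stays closed — the path is blocked at Tt.
Path 3: Ee → Aa → Tt → Ss
  Aa is a chain here and Aa is conditioned on, so the path is blocked at Aa.
Path 4: Ee → Aa → Tt ← Bb → Ss
  Aa is a chain here and Aa is conditioned on, so the path is blocked at Aa.
Path 5: Ee → Aa → Ff ← Rr → Tt → Ss
  Aa is a chain here and Aa is conditioned on, so the path is blocked at Aa.
Path 6: Ee → Aa → Ff ← Rr → Tt ← Bb → Ss
  Aa is a chain here and Aa is conditioned on, so the path is blocked at Aa.
At least one path is unblocked, so d-separation fails.

No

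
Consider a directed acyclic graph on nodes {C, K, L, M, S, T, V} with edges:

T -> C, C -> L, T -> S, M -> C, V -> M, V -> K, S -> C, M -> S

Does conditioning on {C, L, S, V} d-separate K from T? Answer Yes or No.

Enumerating the 4 paths from K to T and testing each for blocking by {C, L, S, V}:
  1. K ← V → M → C ← T — V:fork[blocks]; M:chain[open]; C:collider[open] ⇒ blocked
  2. K ← V → M → C ← S ← T — V:fork[blocks]; M:chain[open]; C:collider[open]; S:chain[blocks] ⇒ blocked
  3. K ← V → M → S ← T — V:fork[blocks]; M:chain[open]; S:collider[open] ⇒ blocked
  4. K ← V → M → S → C ← T — V:fork[blocks]; M:chain[open]; S:chain[blocks]; C:collider[open] ⇒ blocked
Since every path is blocked, d-separation holds.

Yes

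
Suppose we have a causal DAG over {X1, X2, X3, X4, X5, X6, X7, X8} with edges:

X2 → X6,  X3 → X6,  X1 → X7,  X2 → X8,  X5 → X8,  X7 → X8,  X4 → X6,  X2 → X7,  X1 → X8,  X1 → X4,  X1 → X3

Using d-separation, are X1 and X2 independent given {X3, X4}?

Enumerating the 6 paths from X1 to X2 and testing each for blocking by {X3, X4}:
Path 1: X1 → X8 ← X7 ← X2
  X8 is a collider here and neither X8 nor any of its descendants is conditioned on, so the collider stays closed — the path is blocked at X8.
Path 2: X1 → X8 ← X2
  X8 is a collider here and neither X8 nor any of its descendants is conditioned on, so the collider stays closed — the path is blocked at X8.
Path 3: X1 → X7 → X8 ← X2
  X8 is a collider here and neither X8 nor any of its descendants is conditioned on, so the collider stays closed — the path is blocked at X8.
Path 4: X1 → X7 ← X2
  X7 is a collider here and neither X7 nor any of its descendants is conditioned on, so the collider stays closed — the path is blocked at X7.
Path 5: X1 → X4 → X6 ← X2
  X4 is a chain here and X4 is conditioned on, so the path is blocked at X4.
Path 6: X1 → X3 → X6 ← X2
  X3 is a chain here and X3 is conditioned on, so the path is blocked at X3.
All paths are blocked; X1 ⊥ X2 | {X3, X4} holds.

Yes — X1 and X2 are d-separated given {X3, X4}.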